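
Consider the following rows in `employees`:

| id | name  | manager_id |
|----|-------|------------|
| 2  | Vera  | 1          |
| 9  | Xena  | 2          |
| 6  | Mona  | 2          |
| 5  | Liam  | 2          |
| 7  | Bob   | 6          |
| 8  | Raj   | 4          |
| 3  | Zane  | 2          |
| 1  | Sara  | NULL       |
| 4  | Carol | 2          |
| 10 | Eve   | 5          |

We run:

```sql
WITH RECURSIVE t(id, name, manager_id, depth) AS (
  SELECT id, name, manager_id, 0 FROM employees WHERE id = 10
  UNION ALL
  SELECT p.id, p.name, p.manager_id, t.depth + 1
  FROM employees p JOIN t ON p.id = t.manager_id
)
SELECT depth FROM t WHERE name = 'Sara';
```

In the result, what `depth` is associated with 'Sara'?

3

Base: id=10 (Eve), manager_id=5, depth 0.
Iteration 1: join on id=5 -> Liam (id 5, manager_id=2, depth 1).
Iteration 2: join on id=2 -> Vera (id 2, manager_id=1, depth 2).
Iteration 3: join on id=1 -> Sara (id 1, manager_id=NULL, depth 3).
Iteration 4: manager_id is NULL; no match; recursion stops.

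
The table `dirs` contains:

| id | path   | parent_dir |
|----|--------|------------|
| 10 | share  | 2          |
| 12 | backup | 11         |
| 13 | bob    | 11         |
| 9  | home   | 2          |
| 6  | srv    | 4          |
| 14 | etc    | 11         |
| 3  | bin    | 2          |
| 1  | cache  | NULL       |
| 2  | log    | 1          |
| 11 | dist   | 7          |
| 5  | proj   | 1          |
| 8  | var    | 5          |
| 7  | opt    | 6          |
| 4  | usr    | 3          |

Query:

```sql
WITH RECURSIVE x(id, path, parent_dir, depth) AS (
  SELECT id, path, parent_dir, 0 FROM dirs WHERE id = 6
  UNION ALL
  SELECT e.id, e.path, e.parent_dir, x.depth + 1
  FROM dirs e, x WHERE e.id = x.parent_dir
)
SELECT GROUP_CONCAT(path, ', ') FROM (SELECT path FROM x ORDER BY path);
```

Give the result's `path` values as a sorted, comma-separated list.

Base: id=6 (srv), parent_dir=4, depth 0.
Iteration 1: join on id=4 -> usr (id 4, parent_dir=3, depth 1).
Iteration 2: join on id=3 -> bin (id 3, parent_dir=2, depth 2).
Iteration 3: join on id=2 -> log (id 2, parent_dir=1, depth 3).
Iteration 4: join on id=1 -> cache (id 1, parent_dir=NULL, depth 4).
Iteration 5: parent_dir is NULL; no match; recursion stops.

bin, cache, log, srv, usr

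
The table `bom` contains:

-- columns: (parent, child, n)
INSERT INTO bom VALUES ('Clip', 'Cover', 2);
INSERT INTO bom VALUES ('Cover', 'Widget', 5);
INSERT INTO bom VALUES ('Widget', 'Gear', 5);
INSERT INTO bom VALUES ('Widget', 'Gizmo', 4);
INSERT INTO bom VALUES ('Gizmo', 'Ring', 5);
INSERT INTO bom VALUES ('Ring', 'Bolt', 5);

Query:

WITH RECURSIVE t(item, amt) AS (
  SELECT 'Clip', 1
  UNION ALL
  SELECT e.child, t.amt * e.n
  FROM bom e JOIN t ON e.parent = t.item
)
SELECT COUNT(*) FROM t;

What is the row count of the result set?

7

Base: (Clip, amt=1).
Iteration 1: components of {Clip} -> Cover = 1*2 = 2.
Iteration 2: components of {Cover} -> Widget = 2*5 = 10.
Iteration 3: components of {Widget} -> Gear = 10*5 = 50, Gizmo = 10*4 = 40.
Iteration 4: components of {Gear,Gizmo} -> Ring = 40*5 = 200.
Iteration 5: components of {Ring} -> Bolt = 200*5 = 1000.
Iteration 6: no further components; recursion stops.
Total rows emitted: 7.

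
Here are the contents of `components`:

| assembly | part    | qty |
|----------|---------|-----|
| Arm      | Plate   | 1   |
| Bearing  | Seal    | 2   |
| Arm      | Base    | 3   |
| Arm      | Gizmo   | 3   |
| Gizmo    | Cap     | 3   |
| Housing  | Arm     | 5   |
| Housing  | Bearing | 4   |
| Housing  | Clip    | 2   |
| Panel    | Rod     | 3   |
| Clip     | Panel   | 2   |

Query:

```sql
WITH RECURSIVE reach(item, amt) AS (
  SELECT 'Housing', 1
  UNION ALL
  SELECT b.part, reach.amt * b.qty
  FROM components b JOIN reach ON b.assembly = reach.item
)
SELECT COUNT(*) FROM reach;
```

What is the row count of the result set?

11

Base: (Housing, amt=1).
Iteration 1: components of {Housing} -> Arm = 1*5 = 5, Bearing = 1*4 = 4, Clip = 1*2 = 2.
Iteration 2: components of {Arm,Bearing,Clip} -> Base = 5*3 = 15, Gizmo = 5*3 = 15, Panel = 2*2 = 4, Plate = 5*1 = 5, Seal = 4*2 = 8.
Iteration 3: components of {Base,Gizmo,Panel,Plate,Seal} -> Cap = 15*3 = 45, Rod = 4*3 = 12.
Iteration 4: no further components; recursion stops.
Total rows emitted: 11.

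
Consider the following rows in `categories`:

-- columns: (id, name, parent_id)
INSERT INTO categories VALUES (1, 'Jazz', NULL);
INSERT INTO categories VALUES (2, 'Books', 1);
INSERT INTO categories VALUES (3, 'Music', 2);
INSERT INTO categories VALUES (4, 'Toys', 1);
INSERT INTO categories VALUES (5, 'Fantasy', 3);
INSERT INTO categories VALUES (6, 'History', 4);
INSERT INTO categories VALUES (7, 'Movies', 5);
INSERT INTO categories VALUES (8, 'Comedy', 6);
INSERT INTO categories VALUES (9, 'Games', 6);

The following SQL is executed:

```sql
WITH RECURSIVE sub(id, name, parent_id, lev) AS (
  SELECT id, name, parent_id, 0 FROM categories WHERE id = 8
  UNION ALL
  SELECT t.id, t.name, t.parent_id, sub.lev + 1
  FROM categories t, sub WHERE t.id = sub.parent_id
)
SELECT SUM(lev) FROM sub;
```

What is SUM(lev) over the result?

Base: id=8 (Comedy), parent_id=6, lev 0.
Iteration 1: join on id=6 -> History (id 6, parent_id=4, lev 1).
Iteration 2: join on id=4 -> Toys (id 4, parent_id=1, lev 2).
Iteration 3: join on id=1 -> Jazz (id 1, parent_id=NULL, lev 3).
Iteration 4: parent_id is NULL; no match; recursion stops.
SUM(lev) = 0 + 1 + 2 + 3 = 6.

6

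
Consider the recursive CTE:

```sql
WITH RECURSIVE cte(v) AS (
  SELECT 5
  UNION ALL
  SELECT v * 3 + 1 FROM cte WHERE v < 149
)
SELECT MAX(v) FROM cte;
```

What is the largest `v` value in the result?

Base: v=5.
Iteration 1: 5 < 149 holds -> v = 5 * 3 + 1 = 16.
Iteration 2: 16 < 149 holds -> v = 16 * 3 + 1 = 49.
Iteration 3: 49 < 149 holds -> v = 49 * 3 + 1 = 148.
Iteration 4: 148 < 149 holds -> v = 148 * 3 + 1 = 445.
Iteration 5: 445 < 149 fails; recursion stops.
v values: 5, 16, 49, 148, 445; the maximum is 445.

445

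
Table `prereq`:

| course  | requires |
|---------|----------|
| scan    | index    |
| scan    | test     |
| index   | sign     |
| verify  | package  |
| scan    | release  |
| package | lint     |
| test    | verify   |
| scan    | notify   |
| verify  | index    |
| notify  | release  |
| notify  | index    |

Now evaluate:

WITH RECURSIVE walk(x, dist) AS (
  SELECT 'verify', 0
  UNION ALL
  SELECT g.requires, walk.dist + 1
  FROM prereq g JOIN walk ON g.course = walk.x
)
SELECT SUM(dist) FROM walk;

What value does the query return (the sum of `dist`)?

Base: (verify, dist=0).
Iteration 1: edges from {verify} -> (index, dist=1), (package, dist=1).
Iteration 2: edges from {index,package} -> (lint, dist=2), (sign, dist=2).
Iteration 3: no outgoing edges from {lint,sign}; recursion stops.
SUM(dist) = 0 + 1 + 1 + 2 + 2 = 6.

6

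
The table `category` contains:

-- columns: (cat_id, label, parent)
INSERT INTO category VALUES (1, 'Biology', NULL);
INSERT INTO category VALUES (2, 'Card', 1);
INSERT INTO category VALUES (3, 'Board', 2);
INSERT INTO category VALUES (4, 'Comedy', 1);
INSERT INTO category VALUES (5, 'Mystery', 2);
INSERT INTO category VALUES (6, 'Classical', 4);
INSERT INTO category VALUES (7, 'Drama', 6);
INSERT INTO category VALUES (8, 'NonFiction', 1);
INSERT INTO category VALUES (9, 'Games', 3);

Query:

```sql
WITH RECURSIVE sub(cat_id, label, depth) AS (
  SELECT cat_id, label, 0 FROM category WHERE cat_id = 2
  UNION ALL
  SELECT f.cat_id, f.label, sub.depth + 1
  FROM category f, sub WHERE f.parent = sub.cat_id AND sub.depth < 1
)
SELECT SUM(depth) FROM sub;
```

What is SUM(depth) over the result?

2

Base: cat_id=2 (Card) at depth 0.
Iteration 1: rows with parent in {2} -> Board (id 3, depth 1), Mystery (id 5, depth 1).
Iteration 2: depth < 1 fails for all current rows; recursion stops.
SUM(depth) = 0 + 1 + 1 = 2.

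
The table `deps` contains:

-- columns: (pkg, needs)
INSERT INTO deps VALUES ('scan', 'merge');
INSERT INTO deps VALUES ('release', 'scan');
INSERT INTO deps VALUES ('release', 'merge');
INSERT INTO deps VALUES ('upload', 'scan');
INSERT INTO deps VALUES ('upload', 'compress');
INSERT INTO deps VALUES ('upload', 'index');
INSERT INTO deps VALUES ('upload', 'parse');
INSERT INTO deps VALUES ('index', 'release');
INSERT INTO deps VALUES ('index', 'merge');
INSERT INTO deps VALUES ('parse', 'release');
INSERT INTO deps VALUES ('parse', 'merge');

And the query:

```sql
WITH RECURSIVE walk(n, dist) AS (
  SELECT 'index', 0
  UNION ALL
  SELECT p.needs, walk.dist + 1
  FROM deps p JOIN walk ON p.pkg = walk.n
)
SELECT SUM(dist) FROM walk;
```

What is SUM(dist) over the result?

Base: (index, dist=0).
Iteration 1: edges from {index} -> (merge, dist=1), (release, dist=1).
Iteration 2: edges from {merge,release} -> (merge, dist=2), (scan, dist=2).
Iteration 3: edges from {merge,scan} -> (merge, dist=3).
Iteration 4: no outgoing edges from {merge}; recursion stops.
SUM(dist) = 0 + 1 + 1 + 2 + 2 + 3 = 9.

9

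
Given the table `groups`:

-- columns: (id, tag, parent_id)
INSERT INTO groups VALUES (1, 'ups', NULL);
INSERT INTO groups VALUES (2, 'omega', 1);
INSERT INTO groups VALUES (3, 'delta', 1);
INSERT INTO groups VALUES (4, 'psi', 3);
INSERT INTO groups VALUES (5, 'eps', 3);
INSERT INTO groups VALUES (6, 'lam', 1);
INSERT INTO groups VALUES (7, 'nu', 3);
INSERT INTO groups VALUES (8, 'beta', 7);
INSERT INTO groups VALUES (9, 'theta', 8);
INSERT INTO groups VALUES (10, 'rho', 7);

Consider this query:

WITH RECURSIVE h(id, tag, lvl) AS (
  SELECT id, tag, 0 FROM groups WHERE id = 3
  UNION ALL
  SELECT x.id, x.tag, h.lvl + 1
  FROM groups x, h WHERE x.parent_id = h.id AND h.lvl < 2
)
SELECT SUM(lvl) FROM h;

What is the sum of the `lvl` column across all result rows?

7

Base: id=3 (delta) at lvl 0.
Iteration 1: rows with parent_id in {3} -> psi (id 4, lvl 1), eps (id 5, lvl 1), nu (id 7, lvl 1).
Iteration 2: rows with parent_id in {4,5,7} -> beta (id 8, lvl 2), rho (id 10, lvl 2).
Iteration 3: lvl < 2 fails for all current rows; recursion stops.
SUM(lvl) = 0 + 1 + 1 + 1 + 2 + 2 = 7.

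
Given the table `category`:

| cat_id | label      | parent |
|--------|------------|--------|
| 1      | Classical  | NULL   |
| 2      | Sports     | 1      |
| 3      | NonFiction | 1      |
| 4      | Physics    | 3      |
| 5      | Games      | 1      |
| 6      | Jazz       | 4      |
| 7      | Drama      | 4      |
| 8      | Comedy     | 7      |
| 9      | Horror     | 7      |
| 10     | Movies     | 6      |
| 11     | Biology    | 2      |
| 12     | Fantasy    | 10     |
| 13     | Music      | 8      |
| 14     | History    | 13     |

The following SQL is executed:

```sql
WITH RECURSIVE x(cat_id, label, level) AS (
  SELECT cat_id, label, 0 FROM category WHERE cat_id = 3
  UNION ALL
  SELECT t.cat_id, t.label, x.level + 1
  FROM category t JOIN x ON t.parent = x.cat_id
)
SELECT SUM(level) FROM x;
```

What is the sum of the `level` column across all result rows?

Base: cat_id=3 (NonFiction) at level 0.
Iteration 1: rows with parent in {3} -> Physics (id 4, level 1).
Iteration 2: rows with parent in {4} -> Jazz (id 6, level 2), Drama (id 7, level 2).
Iteration 3: rows with parent in {6,7} -> Comedy (id 8, level 3), Horror (id 9, level 3), Movies (id 10, level 3).
Iteration 4: rows with parent in {8,9,10} -> Fantasy (id 12, level 4), Music (id 13, level 4).
Iteration 5: rows with parent in {12,13} -> History (id 14, level 5).
Iteration 6: no rows with parent in {14}; recursion stops.
SUM(level) = 0 + 1 + 2 + 2 + 3 + 3 + 3 + 4 + 4 + 5 = 27.

27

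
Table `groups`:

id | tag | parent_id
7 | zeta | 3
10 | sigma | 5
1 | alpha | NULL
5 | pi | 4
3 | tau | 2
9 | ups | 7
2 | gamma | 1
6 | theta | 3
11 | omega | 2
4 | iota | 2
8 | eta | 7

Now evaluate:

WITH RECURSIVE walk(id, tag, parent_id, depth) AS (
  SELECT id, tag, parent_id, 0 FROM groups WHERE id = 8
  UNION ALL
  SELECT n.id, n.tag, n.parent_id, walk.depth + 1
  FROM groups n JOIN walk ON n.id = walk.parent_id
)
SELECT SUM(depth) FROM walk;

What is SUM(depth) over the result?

Base: id=8 (eta), parent_id=7, depth 0.
Iteration 1: join on id=7 -> zeta (id 7, parent_id=3, depth 1).
Iteration 2: join on id=3 -> tau (id 3, parent_id=2, depth 2).
Iteration 3: join on id=2 -> gamma (id 2, parent_id=1, depth 3).
Iteration 4: join on id=1 -> alpha (id 1, parent_id=NULL, depth 4).
Iteration 5: parent_id is NULL; no match; recursion stops.
SUM(depth) = 0 + 1 + 2 + 3 + 4 = 10.

10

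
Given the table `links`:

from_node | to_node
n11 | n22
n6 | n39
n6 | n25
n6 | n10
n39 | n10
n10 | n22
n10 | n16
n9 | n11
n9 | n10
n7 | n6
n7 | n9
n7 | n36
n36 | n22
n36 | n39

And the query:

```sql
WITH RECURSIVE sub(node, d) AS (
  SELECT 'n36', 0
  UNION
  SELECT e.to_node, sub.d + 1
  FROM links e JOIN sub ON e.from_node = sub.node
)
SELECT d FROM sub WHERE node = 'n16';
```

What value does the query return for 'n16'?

3

Base: (n36, d=0).
Iteration 1: edges from {n36} -> (n22, d=1), (n39, d=1).
Iteration 2: edges from {n22,n39} -> (n10, d=2).
Iteration 3: edges from {n10} -> (n16, d=3), (n22, d=3).
Iteration 4: no outgoing edges from {n16,n22}; recursion stops.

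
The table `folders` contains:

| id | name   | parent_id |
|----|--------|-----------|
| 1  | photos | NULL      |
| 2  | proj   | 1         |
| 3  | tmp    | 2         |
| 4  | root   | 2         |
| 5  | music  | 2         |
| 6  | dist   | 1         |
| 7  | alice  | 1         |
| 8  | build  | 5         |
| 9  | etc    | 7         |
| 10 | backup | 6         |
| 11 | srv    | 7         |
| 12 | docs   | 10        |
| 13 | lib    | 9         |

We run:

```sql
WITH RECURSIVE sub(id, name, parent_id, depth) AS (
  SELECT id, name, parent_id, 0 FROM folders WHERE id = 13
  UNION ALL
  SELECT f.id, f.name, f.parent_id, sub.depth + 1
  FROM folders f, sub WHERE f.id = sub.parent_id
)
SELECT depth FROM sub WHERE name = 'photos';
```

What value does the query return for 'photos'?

3

Base: id=13 (lib), parent_id=9, depth 0.
Iteration 1: join on id=9 -> etc (id 9, parent_id=7, depth 1).
Iteration 2: join on id=7 -> alice (id 7, parent_id=1, depth 2).
Iteration 3: join on id=1 -> photos (id 1, parent_id=NULL, depth 3).
Iteration 4: parent_id is NULL; no match; recursion stops.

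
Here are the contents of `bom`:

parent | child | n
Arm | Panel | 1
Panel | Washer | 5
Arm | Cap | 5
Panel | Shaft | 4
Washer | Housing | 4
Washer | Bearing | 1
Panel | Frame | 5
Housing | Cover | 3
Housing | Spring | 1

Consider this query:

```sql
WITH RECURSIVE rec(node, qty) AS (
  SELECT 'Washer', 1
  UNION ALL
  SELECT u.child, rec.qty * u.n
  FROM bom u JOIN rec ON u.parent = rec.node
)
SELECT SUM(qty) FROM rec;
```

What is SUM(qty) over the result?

22

Base: (Washer, qty=1).
Iteration 1: components of {Washer} -> Bearing = 1*1 = 1, Housing = 1*4 = 4.
Iteration 2: components of {Bearing,Housing} -> Cover = 4*3 = 12, Spring = 4*1 = 4.
Iteration 3: no further components; recursion stops.
SUM(qty) = 1 + 4 + 1 + 12 + 4 = 22.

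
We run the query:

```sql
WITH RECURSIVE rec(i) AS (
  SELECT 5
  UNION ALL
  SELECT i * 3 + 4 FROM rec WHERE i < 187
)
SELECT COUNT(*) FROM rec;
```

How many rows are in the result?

Base: i=5.
Iteration 1: 5 < 187 holds -> i = 5 * 3 + 4 = 19.
Iteration 2: 19 < 187 holds -> i = 19 * 3 + 4 = 61.
Iteration 3: 61 < 187 holds -> i = 61 * 3 + 4 = 187.
Iteration 4: 187 < 187 fails; recursion stops.
Total rows emitted: 4.

4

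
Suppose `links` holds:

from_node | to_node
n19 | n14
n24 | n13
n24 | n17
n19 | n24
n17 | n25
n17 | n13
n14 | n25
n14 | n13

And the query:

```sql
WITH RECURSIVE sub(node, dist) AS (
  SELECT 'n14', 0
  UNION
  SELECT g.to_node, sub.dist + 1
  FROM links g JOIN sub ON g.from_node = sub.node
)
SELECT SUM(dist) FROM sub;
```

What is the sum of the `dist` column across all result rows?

2

Base: (n14, dist=0).
Iteration 1: edges from {n14} -> (n13, dist=1), (n25, dist=1).
Iteration 2: no outgoing edges from {n13,n25}; recursion stops.
SUM(dist) = 0 + 1 + 1 = 2.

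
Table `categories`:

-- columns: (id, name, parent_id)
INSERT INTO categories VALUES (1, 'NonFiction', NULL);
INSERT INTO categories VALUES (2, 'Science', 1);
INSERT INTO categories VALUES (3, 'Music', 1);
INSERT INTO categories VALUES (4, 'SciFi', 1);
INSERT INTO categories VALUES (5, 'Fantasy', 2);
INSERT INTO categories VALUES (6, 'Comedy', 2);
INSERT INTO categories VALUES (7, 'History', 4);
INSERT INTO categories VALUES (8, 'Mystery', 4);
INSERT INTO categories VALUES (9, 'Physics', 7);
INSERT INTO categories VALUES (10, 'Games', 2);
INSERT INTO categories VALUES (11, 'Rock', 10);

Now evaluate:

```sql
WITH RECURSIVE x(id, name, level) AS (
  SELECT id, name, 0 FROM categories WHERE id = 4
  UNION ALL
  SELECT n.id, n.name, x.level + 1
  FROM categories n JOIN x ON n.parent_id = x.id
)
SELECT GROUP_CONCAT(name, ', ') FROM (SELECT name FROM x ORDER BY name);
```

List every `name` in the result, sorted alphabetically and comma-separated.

Base: id=4 (SciFi) at level 0.
Iteration 1: rows with parent_id in {4} -> History (id 7, level 1), Mystery (id 8, level 1).
Iteration 2: rows with parent_id in {7,8} -> Physics (id 9, level 2).
Iteration 3: no rows with parent_id in {9}; recursion stops.

History, Mystery, Physics, SciFi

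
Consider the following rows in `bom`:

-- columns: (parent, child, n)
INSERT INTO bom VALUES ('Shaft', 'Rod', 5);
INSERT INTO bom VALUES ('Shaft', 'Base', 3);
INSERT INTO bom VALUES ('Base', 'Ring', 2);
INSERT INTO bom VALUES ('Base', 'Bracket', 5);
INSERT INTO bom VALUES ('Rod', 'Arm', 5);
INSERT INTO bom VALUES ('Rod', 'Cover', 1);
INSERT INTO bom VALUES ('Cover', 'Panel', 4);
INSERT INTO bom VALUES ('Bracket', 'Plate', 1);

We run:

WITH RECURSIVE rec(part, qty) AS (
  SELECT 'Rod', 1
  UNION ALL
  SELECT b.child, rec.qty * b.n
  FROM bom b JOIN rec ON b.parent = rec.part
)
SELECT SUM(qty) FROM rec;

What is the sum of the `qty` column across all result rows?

Base: (Rod, qty=1).
Iteration 1: components of {Rod} -> Arm = 1*5 = 5, Cover = 1*1 = 1.
Iteration 2: components of {Arm,Cover} -> Panel = 1*4 = 4.
Iteration 3: no further components; recursion stops.
SUM(qty) = 1 + 5 + 1 + 4 = 11.

11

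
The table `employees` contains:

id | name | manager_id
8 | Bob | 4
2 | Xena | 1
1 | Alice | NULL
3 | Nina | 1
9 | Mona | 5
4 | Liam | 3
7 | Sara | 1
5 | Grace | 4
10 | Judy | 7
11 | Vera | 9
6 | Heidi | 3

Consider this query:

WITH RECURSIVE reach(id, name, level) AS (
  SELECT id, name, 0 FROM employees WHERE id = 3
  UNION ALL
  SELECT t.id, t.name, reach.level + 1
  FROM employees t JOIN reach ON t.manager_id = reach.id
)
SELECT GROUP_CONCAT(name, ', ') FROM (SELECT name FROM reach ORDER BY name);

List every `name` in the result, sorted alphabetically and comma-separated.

Bob, Grace, Heidi, Liam, Mona, Nina, Vera

Base: id=3 (Nina) at level 0.
Iteration 1: rows with manager_id in {3} -> Liam (id 4, level 1), Heidi (id 6, level 1).
Iteration 2: rows with manager_id in {4,6} -> Grace (id 5, level 2), Bob (id 8, level 2).
Iteration 3: rows with manager_id in {5,8} -> Mona (id 9, level 3).
Iteration 4: rows with manager_id in {9} -> Vera (id 11, level 4).
Iteration 5: no rows with manager_id in {11}; recursion stops.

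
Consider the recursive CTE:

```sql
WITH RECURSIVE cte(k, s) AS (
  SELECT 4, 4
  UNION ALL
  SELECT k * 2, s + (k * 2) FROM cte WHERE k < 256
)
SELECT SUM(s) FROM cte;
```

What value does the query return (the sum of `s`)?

988

Base: k=4, s=4.
Iteration 1: 4 < 256 holds -> k = 4 * 2 = 8, s = 4 + 8 = 12.
Iteration 2: 8 < 256 holds -> k = 8 * 2 = 16, s = 12 + 16 = 28.
Iteration 3: 16 < 256 holds -> k = 16 * 2 = 32, s = 28 + 32 = 60.
Iteration 4: 32 < 256 holds -> k = 32 * 2 = 64, s = 60 + 64 = 124.
Iteration 5: 64 < 256 holds -> k = 64 * 2 = 128, s = 124 + 128 = 252.
Iteration 6: 128 < 256 holds -> k = 128 * 2 = 256, s = 252 + 256 = 508.
Iteration 7: 256 < 256 fails; recursion stops.
SUM(s) = 4 + 12 + 28 + 60 + 124 + 252 + 508 = 988.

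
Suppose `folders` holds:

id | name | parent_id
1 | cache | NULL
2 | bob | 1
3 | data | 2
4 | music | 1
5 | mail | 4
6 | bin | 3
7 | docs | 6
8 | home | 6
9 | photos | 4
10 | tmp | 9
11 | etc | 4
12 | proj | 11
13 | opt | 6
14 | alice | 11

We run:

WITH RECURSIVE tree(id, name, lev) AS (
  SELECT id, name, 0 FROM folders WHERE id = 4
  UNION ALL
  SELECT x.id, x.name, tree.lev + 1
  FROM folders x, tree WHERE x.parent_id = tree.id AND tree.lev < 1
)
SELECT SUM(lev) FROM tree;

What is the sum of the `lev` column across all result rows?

3

Base: id=4 (music) at lev 0.
Iteration 1: rows with parent_id in {4} -> mail (id 5, lev 1), photos (id 9, lev 1), etc (id 11, lev 1).
Iteration 2: lev < 1 fails for all current rows; recursion stops.
SUM(lev) = 0 + 1 + 1 + 1 = 3.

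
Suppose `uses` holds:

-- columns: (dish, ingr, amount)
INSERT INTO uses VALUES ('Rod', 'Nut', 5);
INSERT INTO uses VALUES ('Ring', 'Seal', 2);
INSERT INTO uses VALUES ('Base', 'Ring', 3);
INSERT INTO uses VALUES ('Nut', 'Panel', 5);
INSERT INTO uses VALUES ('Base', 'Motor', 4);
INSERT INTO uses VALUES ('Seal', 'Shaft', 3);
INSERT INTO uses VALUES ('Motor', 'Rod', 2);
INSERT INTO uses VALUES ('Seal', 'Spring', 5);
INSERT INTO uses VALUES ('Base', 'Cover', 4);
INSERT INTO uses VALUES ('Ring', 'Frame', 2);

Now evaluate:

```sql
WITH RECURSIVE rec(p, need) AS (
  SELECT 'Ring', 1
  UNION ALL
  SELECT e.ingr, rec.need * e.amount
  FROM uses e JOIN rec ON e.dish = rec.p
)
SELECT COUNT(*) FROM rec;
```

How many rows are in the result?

Base: (Ring, need=1).
Iteration 1: components of {Ring} -> Frame = 1*2 = 2, Seal = 1*2 = 2.
Iteration 2: components of {Frame,Seal} -> Shaft = 2*3 = 6, Spring = 2*5 = 10.
Iteration 3: no further components; recursion stops.
Total rows emitted: 5.

5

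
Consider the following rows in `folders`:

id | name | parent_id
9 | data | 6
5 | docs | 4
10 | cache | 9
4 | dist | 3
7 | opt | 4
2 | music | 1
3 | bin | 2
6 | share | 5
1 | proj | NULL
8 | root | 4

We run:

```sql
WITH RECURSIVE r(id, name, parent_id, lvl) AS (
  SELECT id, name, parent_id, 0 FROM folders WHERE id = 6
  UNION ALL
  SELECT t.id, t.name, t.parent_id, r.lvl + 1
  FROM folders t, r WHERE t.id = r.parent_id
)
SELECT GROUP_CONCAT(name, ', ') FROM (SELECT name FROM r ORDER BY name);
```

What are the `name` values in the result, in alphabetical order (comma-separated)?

bin, dist, docs, music, proj, share

Base: id=6 (share), parent_id=5, lvl 0.
Iteration 1: join on id=5 -> docs (id 5, parent_id=4, lvl 1).
Iteration 2: join on id=4 -> dist (id 4, parent_id=3, lvl 2).
Iteration 3: join on id=3 -> bin (id 3, parent_id=2, lvl 3).
Iteration 4: join on id=2 -> music (id 2, parent_id=1, lvl 4).
Iteration 5: join on id=1 -> proj (id 1, parent_id=NULL, lvl 5).
Iteration 6: parent_id is NULL; no match; recursion stops.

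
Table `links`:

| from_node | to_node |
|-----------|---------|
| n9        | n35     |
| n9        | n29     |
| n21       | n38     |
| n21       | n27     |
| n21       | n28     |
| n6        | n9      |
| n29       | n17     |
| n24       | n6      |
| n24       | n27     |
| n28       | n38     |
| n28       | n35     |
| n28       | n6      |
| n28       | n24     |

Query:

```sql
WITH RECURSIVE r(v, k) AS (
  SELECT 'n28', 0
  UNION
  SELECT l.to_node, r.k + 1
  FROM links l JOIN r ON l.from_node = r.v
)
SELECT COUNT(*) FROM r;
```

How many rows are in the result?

15

Base: (n28, k=0).
Iteration 1: edges from {n28} -> (n24, k=1), (n35, k=1), (n38, k=1), (n6, k=1).
Iteration 2: edges from {n24,n35,n38,n6} -> (n27, k=2), (n6, k=2), (n9, k=2).
Iteration 3: edges from {n27,n6,n9} -> (n29, k=3), (n35, k=3), (n9, k=3).
Iteration 4: edges from {n29,n35,n9} -> (n17, k=4), (n29, k=4), (n35, k=4).
Iteration 5: edges from {n17,n29,n35} -> (n17, k=5).
Iteration 6: no outgoing edges from {n17}; recursion stops.
Total rows emitted: 15.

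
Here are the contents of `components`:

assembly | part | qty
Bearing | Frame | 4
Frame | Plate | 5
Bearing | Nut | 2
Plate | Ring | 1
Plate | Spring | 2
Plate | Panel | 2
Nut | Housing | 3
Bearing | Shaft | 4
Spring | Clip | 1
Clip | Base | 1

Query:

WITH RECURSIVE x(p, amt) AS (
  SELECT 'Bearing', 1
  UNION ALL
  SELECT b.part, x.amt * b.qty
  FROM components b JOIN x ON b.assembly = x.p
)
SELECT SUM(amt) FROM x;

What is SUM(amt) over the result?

217

Base: (Bearing, amt=1).
Iteration 1: components of {Bearing} -> Frame = 1*4 = 4, Nut = 1*2 = 2, Shaft = 1*4 = 4.
Iteration 2: components of {Frame,Nut,Shaft} -> Housing = 2*3 = 6, Plate = 4*5 = 20.
Iteration 3: components of {Housing,Plate} -> Panel = 20*2 = 40, Ring = 20*1 = 20, Spring = 20*2 = 40.
Iteration 4: components of {Panel,Ring,Spring} -> Clip = 40*1 = 40.
Iteration 5: components of {Clip} -> Base = 40*1 = 40.
Iteration 6: no further components; recursion stops.
SUM(amt) = 1 + 4 + 2 + 4 + 20 + 6 + 20 + 40 + 40 + 40 + 40 = 217.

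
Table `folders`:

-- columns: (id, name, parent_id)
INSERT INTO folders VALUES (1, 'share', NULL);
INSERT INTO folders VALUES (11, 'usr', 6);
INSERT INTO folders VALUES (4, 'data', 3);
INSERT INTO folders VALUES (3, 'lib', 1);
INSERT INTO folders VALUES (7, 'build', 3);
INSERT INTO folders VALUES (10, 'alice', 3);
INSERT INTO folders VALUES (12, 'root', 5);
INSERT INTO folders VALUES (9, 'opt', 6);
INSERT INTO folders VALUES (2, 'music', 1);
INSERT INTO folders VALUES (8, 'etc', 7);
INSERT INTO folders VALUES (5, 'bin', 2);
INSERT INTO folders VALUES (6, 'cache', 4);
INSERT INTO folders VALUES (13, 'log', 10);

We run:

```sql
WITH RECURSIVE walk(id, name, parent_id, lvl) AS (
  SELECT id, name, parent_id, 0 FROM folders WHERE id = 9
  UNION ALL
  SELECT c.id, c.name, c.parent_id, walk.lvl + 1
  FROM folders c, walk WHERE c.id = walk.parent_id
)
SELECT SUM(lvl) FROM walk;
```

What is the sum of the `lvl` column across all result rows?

10

Base: id=9 (opt), parent_id=6, lvl 0.
Iteration 1: join on id=6 -> cache (id 6, parent_id=4, lvl 1).
Iteration 2: join on id=4 -> data (id 4, parent_id=3, lvl 2).
Iteration 3: join on id=3 -> lib (id 3, parent_id=1, lvl 3).
Iteration 4: join on id=1 -> share (id 1, parent_id=NULL, lvl 4).
Iteration 5: parent_id is NULL; no match; recursion stops.
SUM(lvl) = 0 + 1 + 2 + 3 + 4 = 10.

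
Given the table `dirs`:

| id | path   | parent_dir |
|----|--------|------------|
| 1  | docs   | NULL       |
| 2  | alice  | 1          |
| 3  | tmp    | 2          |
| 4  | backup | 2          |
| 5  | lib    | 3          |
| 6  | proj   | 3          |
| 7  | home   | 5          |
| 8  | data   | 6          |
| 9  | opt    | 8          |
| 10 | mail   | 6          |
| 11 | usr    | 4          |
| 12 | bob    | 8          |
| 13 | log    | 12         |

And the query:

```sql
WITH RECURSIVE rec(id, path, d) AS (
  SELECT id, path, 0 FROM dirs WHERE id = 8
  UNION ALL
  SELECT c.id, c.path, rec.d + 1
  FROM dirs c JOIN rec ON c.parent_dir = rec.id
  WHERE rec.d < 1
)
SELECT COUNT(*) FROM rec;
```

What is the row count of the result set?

Base: id=8 (data) at d 0.
Iteration 1: rows with parent_dir in {8} -> opt (id 9, d 1), bob (id 12, d 1).
Iteration 2: d < 1 fails for all current rows; recursion stops.
Total rows emitted: 3.

3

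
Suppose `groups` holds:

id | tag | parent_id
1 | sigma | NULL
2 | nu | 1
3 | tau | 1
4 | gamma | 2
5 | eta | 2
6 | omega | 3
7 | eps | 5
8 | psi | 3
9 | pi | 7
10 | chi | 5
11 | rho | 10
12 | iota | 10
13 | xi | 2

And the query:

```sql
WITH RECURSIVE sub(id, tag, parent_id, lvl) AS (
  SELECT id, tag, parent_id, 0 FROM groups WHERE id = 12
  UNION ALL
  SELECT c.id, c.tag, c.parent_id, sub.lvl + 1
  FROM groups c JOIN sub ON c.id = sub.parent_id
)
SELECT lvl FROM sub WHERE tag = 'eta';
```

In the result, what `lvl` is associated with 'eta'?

Base: id=12 (iota), parent_id=10, lvl 0.
Iteration 1: join on id=10 -> chi (id 10, parent_id=5, lvl 1).
Iteration 2: join on id=5 -> eta (id 5, parent_id=2, lvl 2).
Iteration 3: join on id=2 -> nu (id 2, parent_id=1, lvl 3).
Iteration 4: join on id=1 -> sigma (id 1, parent_id=NULL, lvl 4).
Iteration 5: parent_id is NULL; no match; recursion stops.

2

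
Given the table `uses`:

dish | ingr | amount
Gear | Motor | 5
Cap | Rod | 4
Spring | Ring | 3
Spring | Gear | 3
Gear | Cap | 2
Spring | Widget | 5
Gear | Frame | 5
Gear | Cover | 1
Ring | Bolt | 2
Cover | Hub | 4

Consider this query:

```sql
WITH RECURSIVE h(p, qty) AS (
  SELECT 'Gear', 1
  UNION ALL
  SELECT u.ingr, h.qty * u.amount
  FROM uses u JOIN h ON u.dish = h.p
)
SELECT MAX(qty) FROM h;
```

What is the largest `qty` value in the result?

8

Base: (Gear, qty=1).
Iteration 1: components of {Gear} -> Cap = 1*2 = 2, Cover = 1*1 = 1, Frame = 1*5 = 5, Motor = 1*5 = 5.
Iteration 2: components of {Cap,Cover,Frame,Motor} -> Hub = 1*4 = 4, Rod = 2*4 = 8.
Iteration 3: no further components; recursion stops.
qty values: 1, 5, 5, 2, 1, 8, 4; the maximum is 8.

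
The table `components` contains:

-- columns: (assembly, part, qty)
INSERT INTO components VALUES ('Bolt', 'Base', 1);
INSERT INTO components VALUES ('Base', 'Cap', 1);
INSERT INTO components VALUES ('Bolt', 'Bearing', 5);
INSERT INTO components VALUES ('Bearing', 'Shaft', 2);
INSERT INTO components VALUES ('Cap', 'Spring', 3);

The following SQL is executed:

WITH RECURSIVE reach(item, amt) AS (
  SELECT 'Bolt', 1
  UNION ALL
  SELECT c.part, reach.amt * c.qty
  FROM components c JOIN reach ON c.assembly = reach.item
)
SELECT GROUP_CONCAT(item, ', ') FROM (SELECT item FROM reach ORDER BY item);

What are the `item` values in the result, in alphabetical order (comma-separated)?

Base: (Bolt, amt=1).
Iteration 1: components of {Bolt} -> Base = 1*1 = 1, Bearing = 1*5 = 5.
Iteration 2: components of {Base,Bearing} -> Cap = 1*1 = 1, Shaft = 5*2 = 10.
Iteration 3: components of {Cap,Shaft} -> Spring = 1*3 = 3.
Iteration 4: no further components; recursion stops.

Base, Bearing, Bolt, Cap, Shaft, Spring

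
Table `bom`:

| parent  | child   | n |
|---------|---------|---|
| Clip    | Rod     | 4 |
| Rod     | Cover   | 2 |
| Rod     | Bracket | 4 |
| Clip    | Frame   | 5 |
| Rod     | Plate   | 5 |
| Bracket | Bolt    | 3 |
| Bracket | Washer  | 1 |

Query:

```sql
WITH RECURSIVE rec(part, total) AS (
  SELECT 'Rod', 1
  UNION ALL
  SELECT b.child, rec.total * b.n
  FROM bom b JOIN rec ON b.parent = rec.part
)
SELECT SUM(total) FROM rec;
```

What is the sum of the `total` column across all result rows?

Base: (Rod, total=1).
Iteration 1: components of {Rod} -> Bracket = 1*4 = 4, Cover = 1*2 = 2, Plate = 1*5 = 5.
Iteration 2: components of {Bracket,Cover,Plate} -> Bolt = 4*3 = 12, Washer = 4*1 = 4.
Iteration 3: no further components; recursion stops.
SUM(total) = 1 + 2 + 4 + 5 + 12 + 4 = 28.

28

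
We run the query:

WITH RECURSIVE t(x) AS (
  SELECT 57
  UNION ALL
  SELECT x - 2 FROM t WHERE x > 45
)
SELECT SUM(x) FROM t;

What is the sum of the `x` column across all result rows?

Base: x=57.
Iteration 1: 57 > 45 holds -> x = 57 - 2 = 55.
Iteration 2: 55 > 45 holds -> x = 55 - 2 = 53.
Iteration 3: 53 > 45 holds -> x = 53 - 2 = 51.
Iteration 4: 51 > 45 holds -> x = 51 - 2 = 49.
Iteration 5: 49 > 45 holds -> x = 49 - 2 = 47.
Iteration 6: 47 > 45 holds -> x = 47 - 2 = 45.
Iteration 7: 45 > 45 fails; recursion stops.
SUM(x) = 57 + 55 + 53 + 51 + 49 + 47 + 45 = 357.

357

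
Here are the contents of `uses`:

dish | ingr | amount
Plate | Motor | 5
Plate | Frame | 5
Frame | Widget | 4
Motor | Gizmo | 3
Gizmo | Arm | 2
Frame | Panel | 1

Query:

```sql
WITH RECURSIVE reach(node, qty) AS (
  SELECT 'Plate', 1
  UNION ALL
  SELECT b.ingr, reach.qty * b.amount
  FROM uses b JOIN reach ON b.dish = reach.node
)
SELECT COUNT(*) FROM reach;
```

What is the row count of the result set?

7

Base: (Plate, qty=1).
Iteration 1: components of {Plate} -> Frame = 1*5 = 5, Motor = 1*5 = 5.
Iteration 2: components of {Frame,Motor} -> Gizmo = 5*3 = 15, Panel = 5*1 = 5, Widget = 5*4 = 20.
Iteration 3: components of {Gizmo,Panel,Widget} -> Arm = 15*2 = 30.
Iteration 4: no further components; recursion stops.
Total rows emitted: 7.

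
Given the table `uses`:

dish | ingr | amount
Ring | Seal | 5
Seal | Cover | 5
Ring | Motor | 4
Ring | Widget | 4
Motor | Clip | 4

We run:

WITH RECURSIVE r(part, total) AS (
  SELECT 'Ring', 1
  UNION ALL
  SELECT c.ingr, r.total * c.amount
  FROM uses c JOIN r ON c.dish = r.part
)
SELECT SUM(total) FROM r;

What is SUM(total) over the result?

Base: (Ring, total=1).
Iteration 1: components of {Ring} -> Motor = 1*4 = 4, Seal = 1*5 = 5, Widget = 1*4 = 4.
Iteration 2: components of {Motor,Seal,Widget} -> Clip = 4*4 = 16, Cover = 5*5 = 25.
Iteration 3: no further components; recursion stops.
SUM(total) = 1 + 5 + 4 + 4 + 25 + 16 = 55.

55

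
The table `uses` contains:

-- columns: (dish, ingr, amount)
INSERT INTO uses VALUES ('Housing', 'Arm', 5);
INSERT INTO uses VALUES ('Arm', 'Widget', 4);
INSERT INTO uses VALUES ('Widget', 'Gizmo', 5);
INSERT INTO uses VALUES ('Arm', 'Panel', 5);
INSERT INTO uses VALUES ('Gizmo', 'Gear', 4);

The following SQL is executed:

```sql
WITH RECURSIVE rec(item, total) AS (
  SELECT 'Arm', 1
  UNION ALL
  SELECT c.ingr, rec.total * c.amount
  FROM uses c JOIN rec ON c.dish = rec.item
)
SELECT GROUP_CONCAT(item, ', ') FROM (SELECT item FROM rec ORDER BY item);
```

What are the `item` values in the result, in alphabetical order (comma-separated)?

Arm, Gear, Gizmo, Panel, Widget

Base: (Arm, total=1).
Iteration 1: components of {Arm} -> Panel = 1*5 = 5, Widget = 1*4 = 4.
Iteration 2: components of {Panel,Widget} -> Gizmo = 4*5 = 20.
Iteration 3: components of {Gizmo} -> Gear = 20*4 = 80.
Iteration 4: no further components; recursion stops.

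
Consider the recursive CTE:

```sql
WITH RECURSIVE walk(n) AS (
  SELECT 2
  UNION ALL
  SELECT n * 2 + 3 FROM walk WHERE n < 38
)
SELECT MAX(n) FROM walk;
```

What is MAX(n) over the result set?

77

Base: n=2.
Iteration 1: 2 < 38 holds -> n = 2 * 2 + 3 = 7.
Iteration 2: 7 < 38 holds -> n = 7 * 2 + 3 = 17.
Iteration 3: 17 < 38 holds -> n = 17 * 2 + 3 = 37.
Iteration 4: 37 < 38 holds -> n = 37 * 2 + 3 = 77.
Iteration 5: 77 < 38 fails; recursion stops.
n values: 2, 7, 17, 37, 77; the maximum is 77.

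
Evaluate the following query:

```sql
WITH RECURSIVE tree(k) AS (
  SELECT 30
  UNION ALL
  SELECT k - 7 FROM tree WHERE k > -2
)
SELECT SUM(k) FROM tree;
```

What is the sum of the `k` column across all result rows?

75

Base: k=30.
Iteration 1: 30 > -2 holds -> k = 30 - 7 = 23.
Iteration 2: 23 > -2 holds -> k = 23 - 7 = 16.
Iteration 3: 16 > -2 holds -> k = 16 - 7 = 9.
Iteration 4: 9 > -2 holds -> k = 9 - 7 = 2.
Iteration 5: 2 > -2 holds -> k = 2 - 7 = -5.
Iteration 6: -5 > -2 fails; recursion stops.
SUM(k) = 30 + 23 + 16 + 9 + 2 + -5 = 75.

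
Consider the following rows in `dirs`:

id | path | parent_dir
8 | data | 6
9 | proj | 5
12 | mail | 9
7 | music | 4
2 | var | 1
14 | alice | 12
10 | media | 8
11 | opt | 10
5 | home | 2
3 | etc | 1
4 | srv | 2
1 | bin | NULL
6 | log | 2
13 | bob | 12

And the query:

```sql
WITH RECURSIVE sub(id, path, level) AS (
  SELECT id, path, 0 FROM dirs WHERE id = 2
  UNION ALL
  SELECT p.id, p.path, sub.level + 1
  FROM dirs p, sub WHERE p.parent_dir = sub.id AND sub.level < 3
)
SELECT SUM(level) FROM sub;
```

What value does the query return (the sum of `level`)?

Base: id=2 (var) at level 0.
Iteration 1: rows with parent_dir in {2} -> srv (id 4, level 1), home (id 5, level 1), log (id 6, level 1).
Iteration 2: rows with parent_dir in {4,5,6} -> music (id 7, level 2), data (id 8, level 2), proj (id 9, level 2).
Iteration 3: rows with parent_dir in {7,8,9} -> media (id 10, level 3), mail (id 12, level 3).
Iteration 4: level < 3 fails for all current rows; recursion stops.
SUM(level) = 0 + 1 + 1 + 1 + 2 + 2 + 2 + 3 + 3 = 15.

15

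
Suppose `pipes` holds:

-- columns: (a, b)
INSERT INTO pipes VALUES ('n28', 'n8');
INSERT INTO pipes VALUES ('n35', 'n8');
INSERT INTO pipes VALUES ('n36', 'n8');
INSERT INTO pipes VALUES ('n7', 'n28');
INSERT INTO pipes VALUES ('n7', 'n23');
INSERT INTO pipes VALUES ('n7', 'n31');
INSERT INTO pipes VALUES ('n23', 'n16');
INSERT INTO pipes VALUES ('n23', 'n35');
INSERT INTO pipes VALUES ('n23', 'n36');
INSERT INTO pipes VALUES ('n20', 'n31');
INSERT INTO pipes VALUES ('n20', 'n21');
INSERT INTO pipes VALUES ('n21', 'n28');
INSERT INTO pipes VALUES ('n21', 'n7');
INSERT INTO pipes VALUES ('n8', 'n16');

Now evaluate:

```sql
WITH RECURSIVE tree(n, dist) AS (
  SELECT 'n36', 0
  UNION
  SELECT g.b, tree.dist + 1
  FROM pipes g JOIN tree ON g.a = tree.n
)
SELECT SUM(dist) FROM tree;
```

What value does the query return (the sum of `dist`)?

3

Base: (n36, dist=0).
Iteration 1: edges from {n36} -> (n8, dist=1).
Iteration 2: edges from {n8} -> (n16, dist=2).
Iteration 3: no outgoing edges from {n16}; recursion stops.
SUM(dist) = 0 + 1 + 2 = 3.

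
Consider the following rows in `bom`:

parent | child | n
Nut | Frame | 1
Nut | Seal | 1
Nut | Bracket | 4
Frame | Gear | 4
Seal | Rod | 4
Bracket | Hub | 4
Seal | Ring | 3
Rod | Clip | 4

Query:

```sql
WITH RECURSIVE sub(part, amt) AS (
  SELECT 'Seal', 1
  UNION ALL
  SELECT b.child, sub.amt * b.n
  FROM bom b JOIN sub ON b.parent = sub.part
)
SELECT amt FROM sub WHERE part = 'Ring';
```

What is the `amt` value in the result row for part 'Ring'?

3

Base: (Seal, amt=1).
Iteration 1: components of {Seal} -> Ring = 1*3 = 3, Rod = 1*4 = 4.
Iteration 2: components of {Ring,Rod} -> Clip = 4*4 = 16.
Iteration 3: no further components; recursion stops.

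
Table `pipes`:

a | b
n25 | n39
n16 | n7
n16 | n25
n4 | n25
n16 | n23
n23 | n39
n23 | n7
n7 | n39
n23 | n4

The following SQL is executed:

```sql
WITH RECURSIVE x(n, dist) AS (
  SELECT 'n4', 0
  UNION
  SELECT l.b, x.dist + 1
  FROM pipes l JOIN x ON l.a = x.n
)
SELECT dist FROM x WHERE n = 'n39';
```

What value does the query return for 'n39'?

Base: (n4, dist=0).
Iteration 1: edges from {n4} -> (n25, dist=1).
Iteration 2: edges from {n25} -> (n39, dist=2).
Iteration 3: no outgoing edges from {n39}; recursion stops.

2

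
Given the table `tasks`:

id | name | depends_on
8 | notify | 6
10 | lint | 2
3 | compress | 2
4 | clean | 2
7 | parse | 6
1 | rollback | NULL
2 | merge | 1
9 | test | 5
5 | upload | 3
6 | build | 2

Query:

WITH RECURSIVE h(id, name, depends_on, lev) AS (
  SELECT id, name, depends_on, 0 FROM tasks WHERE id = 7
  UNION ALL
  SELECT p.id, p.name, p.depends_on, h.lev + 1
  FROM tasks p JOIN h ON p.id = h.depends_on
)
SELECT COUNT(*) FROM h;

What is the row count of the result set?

4

Base: id=7 (parse), depends_on=6, lev 0.
Iteration 1: join on id=6 -> build (id 6, depends_on=2, lev 1).
Iteration 2: join on id=2 -> merge (id 2, depends_on=1, lev 2).
Iteration 3: join on id=1 -> rollback (id 1, depends_on=NULL, lev 3).
Iteration 4: depends_on is NULL; no match; recursion stops.
Total rows emitted: 4.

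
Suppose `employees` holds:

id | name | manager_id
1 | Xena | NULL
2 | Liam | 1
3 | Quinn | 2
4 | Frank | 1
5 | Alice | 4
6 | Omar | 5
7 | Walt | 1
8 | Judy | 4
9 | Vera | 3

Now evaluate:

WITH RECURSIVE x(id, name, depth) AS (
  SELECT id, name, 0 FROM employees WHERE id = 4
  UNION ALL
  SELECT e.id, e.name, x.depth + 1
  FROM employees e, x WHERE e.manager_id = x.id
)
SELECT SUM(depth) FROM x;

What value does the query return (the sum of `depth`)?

4

Base: id=4 (Frank) at depth 0.
Iteration 1: rows with manager_id in {4} -> Alice (id 5, depth 1), Judy (id 8, depth 1).
Iteration 2: rows with manager_id in {5,8} -> Omar (id 6, depth 2).
Iteration 3: no rows with manager_id in {6}; recursion stops.
SUM(depth) = 0 + 1 + 1 + 2 = 4.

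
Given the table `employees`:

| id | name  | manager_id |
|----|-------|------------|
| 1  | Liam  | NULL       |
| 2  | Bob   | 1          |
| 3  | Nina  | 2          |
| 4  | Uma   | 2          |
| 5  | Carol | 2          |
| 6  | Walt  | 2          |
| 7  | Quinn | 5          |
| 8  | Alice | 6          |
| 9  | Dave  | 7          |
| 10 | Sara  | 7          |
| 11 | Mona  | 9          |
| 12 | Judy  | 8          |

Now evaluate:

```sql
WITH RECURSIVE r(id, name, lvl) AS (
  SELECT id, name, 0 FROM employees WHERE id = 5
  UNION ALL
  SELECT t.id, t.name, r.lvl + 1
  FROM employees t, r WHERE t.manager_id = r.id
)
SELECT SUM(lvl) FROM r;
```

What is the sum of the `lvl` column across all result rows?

Base: id=5 (Carol) at lvl 0.
Iteration 1: rows with manager_id in {5} -> Quinn (id 7, lvl 1).
Iteration 2: rows with manager_id in {7} -> Dave (id 9, lvl 2), Sara (id 10, lvl 2).
Iteration 3: rows with manager_id in {9,10} -> Mona (id 11, lvl 3).
Iteration 4: no rows with manager_id in {11}; recursion stops.
SUM(lvl) = 0 + 1 + 2 + 2 + 3 = 8.

8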